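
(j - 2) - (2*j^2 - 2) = -2*j^2 + j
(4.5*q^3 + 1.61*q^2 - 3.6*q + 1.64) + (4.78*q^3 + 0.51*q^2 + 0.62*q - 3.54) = 9.28*q^3 + 2.12*q^2 - 2.98*q - 1.9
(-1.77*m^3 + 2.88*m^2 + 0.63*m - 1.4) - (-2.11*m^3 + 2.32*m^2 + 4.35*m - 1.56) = 0.34*m^3 + 0.56*m^2 - 3.72*m + 0.16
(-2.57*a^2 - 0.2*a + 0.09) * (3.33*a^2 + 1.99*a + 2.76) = -8.5581*a^4 - 5.7803*a^3 - 7.1915*a^2 - 0.3729*a + 0.2484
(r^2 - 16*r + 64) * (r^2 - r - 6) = r^4 - 17*r^3 + 74*r^2 + 32*r - 384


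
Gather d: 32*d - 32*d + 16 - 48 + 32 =0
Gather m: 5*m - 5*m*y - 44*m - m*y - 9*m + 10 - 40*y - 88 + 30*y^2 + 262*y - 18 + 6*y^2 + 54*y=m*(-6*y - 48) + 36*y^2 + 276*y - 96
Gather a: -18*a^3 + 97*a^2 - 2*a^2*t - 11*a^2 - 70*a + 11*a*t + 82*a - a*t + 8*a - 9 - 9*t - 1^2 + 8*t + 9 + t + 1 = -18*a^3 + a^2*(86 - 2*t) + a*(10*t + 20)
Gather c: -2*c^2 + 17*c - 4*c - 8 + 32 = -2*c^2 + 13*c + 24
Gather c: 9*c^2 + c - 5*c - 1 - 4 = 9*c^2 - 4*c - 5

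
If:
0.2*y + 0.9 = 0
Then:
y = -4.50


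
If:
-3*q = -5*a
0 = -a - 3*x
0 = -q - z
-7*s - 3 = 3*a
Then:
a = -3*z/5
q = -z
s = 9*z/35 - 3/7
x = z/5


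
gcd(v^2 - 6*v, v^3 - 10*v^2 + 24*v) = v^2 - 6*v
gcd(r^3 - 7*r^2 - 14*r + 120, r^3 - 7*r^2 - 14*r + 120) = r^3 - 7*r^2 - 14*r + 120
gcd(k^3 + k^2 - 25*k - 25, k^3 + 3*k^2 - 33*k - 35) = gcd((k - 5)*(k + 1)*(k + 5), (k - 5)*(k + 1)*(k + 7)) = k^2 - 4*k - 5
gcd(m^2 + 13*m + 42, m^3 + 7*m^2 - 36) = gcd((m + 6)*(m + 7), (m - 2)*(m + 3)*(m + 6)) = m + 6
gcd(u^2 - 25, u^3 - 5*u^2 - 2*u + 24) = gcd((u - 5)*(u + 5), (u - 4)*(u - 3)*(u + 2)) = 1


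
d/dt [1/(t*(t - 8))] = 2*(4 - t)/(t^2*(t^2 - 16*t + 64))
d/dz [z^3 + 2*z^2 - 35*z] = 3*z^2 + 4*z - 35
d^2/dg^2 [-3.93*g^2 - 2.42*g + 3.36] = -7.86000000000000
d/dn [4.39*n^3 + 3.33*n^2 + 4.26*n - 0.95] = 13.17*n^2 + 6.66*n + 4.26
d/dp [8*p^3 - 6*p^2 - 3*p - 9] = 24*p^2 - 12*p - 3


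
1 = 1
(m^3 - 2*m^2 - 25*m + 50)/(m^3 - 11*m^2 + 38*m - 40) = (m + 5)/(m - 4)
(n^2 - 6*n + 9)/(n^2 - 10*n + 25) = (n^2 - 6*n + 9)/(n^2 - 10*n + 25)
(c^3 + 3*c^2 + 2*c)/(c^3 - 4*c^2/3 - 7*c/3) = 3*(c + 2)/(3*c - 7)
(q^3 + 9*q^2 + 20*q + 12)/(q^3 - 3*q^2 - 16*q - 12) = (q + 6)/(q - 6)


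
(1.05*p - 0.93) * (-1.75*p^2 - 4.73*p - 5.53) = -1.8375*p^3 - 3.339*p^2 - 1.4076*p + 5.1429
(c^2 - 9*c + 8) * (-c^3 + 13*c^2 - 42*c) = -c^5 + 22*c^4 - 167*c^3 + 482*c^2 - 336*c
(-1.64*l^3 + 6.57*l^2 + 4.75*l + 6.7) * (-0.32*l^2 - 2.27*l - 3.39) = 0.5248*l^5 + 1.6204*l^4 - 10.8743*l^3 - 35.1988*l^2 - 31.3115*l - 22.713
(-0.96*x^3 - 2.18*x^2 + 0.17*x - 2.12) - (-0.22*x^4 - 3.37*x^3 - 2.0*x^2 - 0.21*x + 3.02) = 0.22*x^4 + 2.41*x^3 - 0.18*x^2 + 0.38*x - 5.14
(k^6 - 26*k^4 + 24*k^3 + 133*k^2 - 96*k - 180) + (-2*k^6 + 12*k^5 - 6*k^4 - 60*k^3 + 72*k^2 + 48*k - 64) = -k^6 + 12*k^5 - 32*k^4 - 36*k^3 + 205*k^2 - 48*k - 244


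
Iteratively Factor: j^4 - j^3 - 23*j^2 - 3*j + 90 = (j + 3)*(j^3 - 4*j^2 - 11*j + 30) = (j - 5)*(j + 3)*(j^2 + j - 6) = (j - 5)*(j + 3)^2*(j - 2)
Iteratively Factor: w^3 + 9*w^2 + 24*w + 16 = (w + 1)*(w^2 + 8*w + 16) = (w + 1)*(w + 4)*(w + 4)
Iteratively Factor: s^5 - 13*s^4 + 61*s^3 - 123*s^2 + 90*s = (s)*(s^4 - 13*s^3 + 61*s^2 - 123*s + 90) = s*(s - 5)*(s^3 - 8*s^2 + 21*s - 18) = s*(s - 5)*(s - 3)*(s^2 - 5*s + 6) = s*(s - 5)*(s - 3)*(s - 2)*(s - 3)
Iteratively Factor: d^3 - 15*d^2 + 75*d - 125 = (d - 5)*(d^2 - 10*d + 25) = (d - 5)^2*(d - 5)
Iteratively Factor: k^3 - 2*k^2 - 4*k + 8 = (k - 2)*(k^2 - 4) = (k - 2)*(k + 2)*(k - 2)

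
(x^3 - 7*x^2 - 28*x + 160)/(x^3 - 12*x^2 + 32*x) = (x + 5)/x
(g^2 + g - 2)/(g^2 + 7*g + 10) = (g - 1)/(g + 5)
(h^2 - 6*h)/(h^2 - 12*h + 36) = h/(h - 6)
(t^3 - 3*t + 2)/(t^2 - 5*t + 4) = (t^2 + t - 2)/(t - 4)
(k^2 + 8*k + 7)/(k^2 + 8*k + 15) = (k^2 + 8*k + 7)/(k^2 + 8*k + 15)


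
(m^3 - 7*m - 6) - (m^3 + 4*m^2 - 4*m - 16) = -4*m^2 - 3*m + 10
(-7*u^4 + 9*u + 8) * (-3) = 21*u^4 - 27*u - 24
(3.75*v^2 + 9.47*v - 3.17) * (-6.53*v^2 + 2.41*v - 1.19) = -24.4875*v^4 - 52.8016*v^3 + 39.0603*v^2 - 18.909*v + 3.7723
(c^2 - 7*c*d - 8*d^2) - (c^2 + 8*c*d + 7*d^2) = -15*c*d - 15*d^2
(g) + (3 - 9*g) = 3 - 8*g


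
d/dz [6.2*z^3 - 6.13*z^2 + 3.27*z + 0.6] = 18.6*z^2 - 12.26*z + 3.27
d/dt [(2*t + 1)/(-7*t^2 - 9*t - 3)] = (14*t^2 + 14*t + 3)/(49*t^4 + 126*t^3 + 123*t^2 + 54*t + 9)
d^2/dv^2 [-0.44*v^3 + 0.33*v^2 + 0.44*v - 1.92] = 0.66 - 2.64*v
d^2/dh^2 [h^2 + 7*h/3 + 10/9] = 2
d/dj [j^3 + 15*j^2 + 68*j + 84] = 3*j^2 + 30*j + 68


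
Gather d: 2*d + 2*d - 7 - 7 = 4*d - 14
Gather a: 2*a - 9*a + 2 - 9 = -7*a - 7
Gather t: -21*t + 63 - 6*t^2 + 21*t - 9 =54 - 6*t^2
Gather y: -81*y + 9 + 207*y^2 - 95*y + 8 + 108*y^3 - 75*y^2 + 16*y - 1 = 108*y^3 + 132*y^2 - 160*y + 16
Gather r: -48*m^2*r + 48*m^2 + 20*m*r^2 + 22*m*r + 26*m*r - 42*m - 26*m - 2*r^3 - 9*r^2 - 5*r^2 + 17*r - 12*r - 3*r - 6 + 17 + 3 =48*m^2 - 68*m - 2*r^3 + r^2*(20*m - 14) + r*(-48*m^2 + 48*m + 2) + 14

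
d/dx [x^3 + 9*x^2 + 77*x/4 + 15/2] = 3*x^2 + 18*x + 77/4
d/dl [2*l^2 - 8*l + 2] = 4*l - 8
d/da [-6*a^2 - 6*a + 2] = -12*a - 6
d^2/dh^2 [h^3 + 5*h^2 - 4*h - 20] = 6*h + 10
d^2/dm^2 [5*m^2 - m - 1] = 10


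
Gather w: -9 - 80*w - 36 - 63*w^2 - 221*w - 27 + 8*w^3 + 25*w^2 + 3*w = 8*w^3 - 38*w^2 - 298*w - 72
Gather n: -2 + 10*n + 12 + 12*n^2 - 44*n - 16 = 12*n^2 - 34*n - 6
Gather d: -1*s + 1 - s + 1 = 2 - 2*s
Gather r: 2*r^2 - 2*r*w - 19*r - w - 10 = 2*r^2 + r*(-2*w - 19) - w - 10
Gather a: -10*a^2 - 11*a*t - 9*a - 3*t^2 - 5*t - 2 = -10*a^2 + a*(-11*t - 9) - 3*t^2 - 5*t - 2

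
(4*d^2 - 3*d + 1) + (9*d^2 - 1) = 13*d^2 - 3*d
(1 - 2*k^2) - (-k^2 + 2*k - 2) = -k^2 - 2*k + 3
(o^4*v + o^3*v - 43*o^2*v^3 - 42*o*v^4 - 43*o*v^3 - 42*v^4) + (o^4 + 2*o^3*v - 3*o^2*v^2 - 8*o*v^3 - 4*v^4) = o^4*v + o^4 + 3*o^3*v - 43*o^2*v^3 - 3*o^2*v^2 - 42*o*v^4 - 51*o*v^3 - 46*v^4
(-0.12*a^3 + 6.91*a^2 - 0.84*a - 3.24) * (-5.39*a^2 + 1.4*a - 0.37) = 0.6468*a^5 - 37.4129*a^4 + 14.246*a^3 + 13.7309*a^2 - 4.2252*a + 1.1988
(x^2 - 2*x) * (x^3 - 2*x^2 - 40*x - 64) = x^5 - 4*x^4 - 36*x^3 + 16*x^2 + 128*x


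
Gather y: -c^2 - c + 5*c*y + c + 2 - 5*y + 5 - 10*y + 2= -c^2 + y*(5*c - 15) + 9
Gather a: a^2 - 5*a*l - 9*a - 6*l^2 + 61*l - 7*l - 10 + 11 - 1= a^2 + a*(-5*l - 9) - 6*l^2 + 54*l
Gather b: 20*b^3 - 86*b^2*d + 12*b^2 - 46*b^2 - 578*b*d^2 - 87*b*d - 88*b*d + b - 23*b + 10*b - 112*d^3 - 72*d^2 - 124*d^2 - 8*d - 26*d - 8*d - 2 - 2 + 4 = 20*b^3 + b^2*(-86*d - 34) + b*(-578*d^2 - 175*d - 12) - 112*d^3 - 196*d^2 - 42*d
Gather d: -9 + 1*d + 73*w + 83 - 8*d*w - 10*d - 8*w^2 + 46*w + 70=d*(-8*w - 9) - 8*w^2 + 119*w + 144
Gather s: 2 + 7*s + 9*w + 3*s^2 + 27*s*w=3*s^2 + s*(27*w + 7) + 9*w + 2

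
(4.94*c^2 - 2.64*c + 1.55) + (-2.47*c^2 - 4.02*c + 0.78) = 2.47*c^2 - 6.66*c + 2.33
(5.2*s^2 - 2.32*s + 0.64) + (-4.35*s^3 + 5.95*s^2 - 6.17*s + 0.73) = -4.35*s^3 + 11.15*s^2 - 8.49*s + 1.37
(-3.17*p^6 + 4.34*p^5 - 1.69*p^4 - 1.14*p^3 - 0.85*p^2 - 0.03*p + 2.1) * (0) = 0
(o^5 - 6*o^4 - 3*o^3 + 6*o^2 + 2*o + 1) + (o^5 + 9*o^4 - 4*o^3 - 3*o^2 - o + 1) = 2*o^5 + 3*o^4 - 7*o^3 + 3*o^2 + o + 2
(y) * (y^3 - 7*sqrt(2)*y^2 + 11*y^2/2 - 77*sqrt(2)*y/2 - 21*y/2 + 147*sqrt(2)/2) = y^4 - 7*sqrt(2)*y^3 + 11*y^3/2 - 77*sqrt(2)*y^2/2 - 21*y^2/2 + 147*sqrt(2)*y/2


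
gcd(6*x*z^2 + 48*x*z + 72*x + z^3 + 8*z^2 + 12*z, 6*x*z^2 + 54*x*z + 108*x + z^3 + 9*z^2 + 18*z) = 6*x*z + 36*x + z^2 + 6*z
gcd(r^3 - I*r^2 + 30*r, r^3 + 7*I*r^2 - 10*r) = r^2 + 5*I*r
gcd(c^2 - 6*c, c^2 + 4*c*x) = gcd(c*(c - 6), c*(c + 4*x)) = c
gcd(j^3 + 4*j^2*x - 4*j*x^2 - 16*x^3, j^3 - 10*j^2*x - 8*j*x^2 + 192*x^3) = j + 4*x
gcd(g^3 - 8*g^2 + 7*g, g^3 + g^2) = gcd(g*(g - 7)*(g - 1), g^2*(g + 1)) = g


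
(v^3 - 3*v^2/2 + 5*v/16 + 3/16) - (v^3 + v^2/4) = -7*v^2/4 + 5*v/16 + 3/16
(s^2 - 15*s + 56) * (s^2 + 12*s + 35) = s^4 - 3*s^3 - 89*s^2 + 147*s + 1960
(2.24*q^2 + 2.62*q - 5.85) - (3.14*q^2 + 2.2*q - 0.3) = -0.9*q^2 + 0.42*q - 5.55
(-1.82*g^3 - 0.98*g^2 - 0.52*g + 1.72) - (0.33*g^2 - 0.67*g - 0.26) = -1.82*g^3 - 1.31*g^2 + 0.15*g + 1.98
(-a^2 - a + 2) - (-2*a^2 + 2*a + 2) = a^2 - 3*a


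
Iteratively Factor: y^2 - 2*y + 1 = (y - 1)*(y - 1)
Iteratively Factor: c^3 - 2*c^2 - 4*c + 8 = (c - 2)*(c^2 - 4) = (c - 2)^2*(c + 2)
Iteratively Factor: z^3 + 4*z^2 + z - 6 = (z - 1)*(z^2 + 5*z + 6) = (z - 1)*(z + 2)*(z + 3)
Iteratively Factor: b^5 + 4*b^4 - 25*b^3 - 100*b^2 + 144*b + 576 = (b + 4)*(b^4 - 25*b^2 + 144) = (b + 3)*(b + 4)*(b^3 - 3*b^2 - 16*b + 48) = (b + 3)*(b + 4)^2*(b^2 - 7*b + 12) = (b - 4)*(b + 3)*(b + 4)^2*(b - 3)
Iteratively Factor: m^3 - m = (m + 1)*(m^2 - m) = (m - 1)*(m + 1)*(m)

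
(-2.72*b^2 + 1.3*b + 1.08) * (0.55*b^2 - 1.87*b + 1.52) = -1.496*b^4 + 5.8014*b^3 - 5.9714*b^2 - 0.0435999999999999*b + 1.6416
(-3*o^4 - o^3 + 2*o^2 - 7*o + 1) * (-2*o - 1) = 6*o^5 + 5*o^4 - 3*o^3 + 12*o^2 + 5*o - 1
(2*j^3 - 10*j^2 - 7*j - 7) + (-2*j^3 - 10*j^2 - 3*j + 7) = -20*j^2 - 10*j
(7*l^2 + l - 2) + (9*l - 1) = 7*l^2 + 10*l - 3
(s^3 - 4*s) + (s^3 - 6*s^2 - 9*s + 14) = 2*s^3 - 6*s^2 - 13*s + 14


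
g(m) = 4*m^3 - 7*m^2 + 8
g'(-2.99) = 149.14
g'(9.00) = 846.00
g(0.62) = 6.26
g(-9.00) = -3475.00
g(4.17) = 176.32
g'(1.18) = 0.19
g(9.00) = 2357.00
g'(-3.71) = 217.11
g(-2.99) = -161.50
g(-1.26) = -11.11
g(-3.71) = -292.61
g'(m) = 12*m^2 - 14*m = 2*m*(6*m - 7)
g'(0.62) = -4.07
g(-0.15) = 7.83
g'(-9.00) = 1098.00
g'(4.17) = 150.29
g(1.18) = 4.83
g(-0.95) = -1.75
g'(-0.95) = 24.13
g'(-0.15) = 2.37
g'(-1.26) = 36.69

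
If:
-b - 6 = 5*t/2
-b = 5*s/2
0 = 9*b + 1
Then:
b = -1/9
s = 2/45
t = -106/45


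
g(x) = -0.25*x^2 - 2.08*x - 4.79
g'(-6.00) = 0.92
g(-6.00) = -1.31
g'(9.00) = -6.58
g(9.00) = -43.76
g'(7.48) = -5.82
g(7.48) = -34.34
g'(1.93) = -3.04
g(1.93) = -9.74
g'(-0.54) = -1.81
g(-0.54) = -3.74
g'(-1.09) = -1.54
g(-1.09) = -2.82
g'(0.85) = -2.50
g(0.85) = -6.74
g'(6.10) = -5.13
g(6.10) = -26.78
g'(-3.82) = -0.17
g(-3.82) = -0.49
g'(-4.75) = 0.30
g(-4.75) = -0.55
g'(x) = -0.5*x - 2.08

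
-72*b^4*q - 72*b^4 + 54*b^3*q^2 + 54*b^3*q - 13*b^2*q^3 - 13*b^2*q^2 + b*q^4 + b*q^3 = (-6*b + q)*(-4*b + q)*(-3*b + q)*(b*q + b)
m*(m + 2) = m^2 + 2*m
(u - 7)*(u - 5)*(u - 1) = u^3 - 13*u^2 + 47*u - 35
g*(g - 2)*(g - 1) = g^3 - 3*g^2 + 2*g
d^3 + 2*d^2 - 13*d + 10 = (d - 2)*(d - 1)*(d + 5)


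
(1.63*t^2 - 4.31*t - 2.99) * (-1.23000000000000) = -2.0049*t^2 + 5.3013*t + 3.6777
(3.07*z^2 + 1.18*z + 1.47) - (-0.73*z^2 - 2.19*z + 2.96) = 3.8*z^2 + 3.37*z - 1.49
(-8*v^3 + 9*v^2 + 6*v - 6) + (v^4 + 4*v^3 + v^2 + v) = v^4 - 4*v^3 + 10*v^2 + 7*v - 6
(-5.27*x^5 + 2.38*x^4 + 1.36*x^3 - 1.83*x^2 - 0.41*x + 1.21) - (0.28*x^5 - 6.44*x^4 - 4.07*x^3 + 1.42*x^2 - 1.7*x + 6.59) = -5.55*x^5 + 8.82*x^4 + 5.43*x^3 - 3.25*x^2 + 1.29*x - 5.38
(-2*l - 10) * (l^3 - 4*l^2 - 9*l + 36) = -2*l^4 - 2*l^3 + 58*l^2 + 18*l - 360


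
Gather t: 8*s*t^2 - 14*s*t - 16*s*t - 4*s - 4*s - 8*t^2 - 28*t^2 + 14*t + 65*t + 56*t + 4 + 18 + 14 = -8*s + t^2*(8*s - 36) + t*(135 - 30*s) + 36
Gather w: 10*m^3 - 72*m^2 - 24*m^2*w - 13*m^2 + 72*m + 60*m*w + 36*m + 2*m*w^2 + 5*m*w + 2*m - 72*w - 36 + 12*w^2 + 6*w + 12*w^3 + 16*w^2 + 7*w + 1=10*m^3 - 85*m^2 + 110*m + 12*w^3 + w^2*(2*m + 28) + w*(-24*m^2 + 65*m - 59) - 35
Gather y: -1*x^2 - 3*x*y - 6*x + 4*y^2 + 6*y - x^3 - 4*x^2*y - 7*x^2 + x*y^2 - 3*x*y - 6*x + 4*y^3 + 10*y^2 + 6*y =-x^3 - 8*x^2 - 12*x + 4*y^3 + y^2*(x + 14) + y*(-4*x^2 - 6*x + 12)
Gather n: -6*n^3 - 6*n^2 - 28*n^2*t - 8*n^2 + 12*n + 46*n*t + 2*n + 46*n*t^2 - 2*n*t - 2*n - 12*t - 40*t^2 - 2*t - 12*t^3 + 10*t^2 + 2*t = -6*n^3 + n^2*(-28*t - 14) + n*(46*t^2 + 44*t + 12) - 12*t^3 - 30*t^2 - 12*t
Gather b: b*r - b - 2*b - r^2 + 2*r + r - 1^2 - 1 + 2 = b*(r - 3) - r^2 + 3*r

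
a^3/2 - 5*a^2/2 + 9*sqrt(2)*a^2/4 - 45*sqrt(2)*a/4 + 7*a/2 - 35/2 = (a/2 + sqrt(2)/2)*(a - 5)*(a + 7*sqrt(2)/2)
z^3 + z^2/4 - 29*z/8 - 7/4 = (z - 2)*(z + 1/2)*(z + 7/4)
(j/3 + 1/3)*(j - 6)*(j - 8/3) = j^3/3 - 23*j^2/9 + 22*j/9 + 16/3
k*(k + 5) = k^2 + 5*k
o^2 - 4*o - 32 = (o - 8)*(o + 4)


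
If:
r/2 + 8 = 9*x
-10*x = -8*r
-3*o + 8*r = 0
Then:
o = 640/201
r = 80/67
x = 64/67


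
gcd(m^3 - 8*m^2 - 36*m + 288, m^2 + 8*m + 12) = m + 6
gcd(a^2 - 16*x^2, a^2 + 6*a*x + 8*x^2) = a + 4*x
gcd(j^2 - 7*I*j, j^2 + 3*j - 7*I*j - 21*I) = j - 7*I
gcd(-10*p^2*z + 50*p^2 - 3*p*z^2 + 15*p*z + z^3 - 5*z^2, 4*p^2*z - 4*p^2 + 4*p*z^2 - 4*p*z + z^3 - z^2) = 2*p + z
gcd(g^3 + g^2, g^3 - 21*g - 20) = g + 1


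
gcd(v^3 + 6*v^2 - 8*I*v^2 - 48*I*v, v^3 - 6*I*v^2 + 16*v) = v^2 - 8*I*v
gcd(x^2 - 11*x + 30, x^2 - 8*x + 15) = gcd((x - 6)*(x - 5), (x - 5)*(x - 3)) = x - 5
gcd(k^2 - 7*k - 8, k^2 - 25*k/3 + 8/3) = k - 8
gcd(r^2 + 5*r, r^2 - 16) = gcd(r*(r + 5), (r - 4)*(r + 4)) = 1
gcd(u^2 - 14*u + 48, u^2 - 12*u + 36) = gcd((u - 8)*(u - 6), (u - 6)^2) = u - 6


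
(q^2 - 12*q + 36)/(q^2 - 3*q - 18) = (q - 6)/(q + 3)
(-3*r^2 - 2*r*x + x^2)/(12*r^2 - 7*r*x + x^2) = (r + x)/(-4*r + x)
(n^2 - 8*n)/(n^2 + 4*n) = (n - 8)/(n + 4)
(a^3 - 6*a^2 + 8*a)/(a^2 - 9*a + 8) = a*(a^2 - 6*a + 8)/(a^2 - 9*a + 8)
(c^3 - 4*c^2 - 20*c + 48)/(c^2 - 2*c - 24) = c - 2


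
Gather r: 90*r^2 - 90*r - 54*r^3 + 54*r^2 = -54*r^3 + 144*r^2 - 90*r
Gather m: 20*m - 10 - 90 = 20*m - 100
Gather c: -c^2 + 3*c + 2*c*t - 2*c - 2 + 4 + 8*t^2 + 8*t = -c^2 + c*(2*t + 1) + 8*t^2 + 8*t + 2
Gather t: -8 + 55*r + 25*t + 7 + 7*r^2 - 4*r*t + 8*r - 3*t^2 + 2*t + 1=7*r^2 + 63*r - 3*t^2 + t*(27 - 4*r)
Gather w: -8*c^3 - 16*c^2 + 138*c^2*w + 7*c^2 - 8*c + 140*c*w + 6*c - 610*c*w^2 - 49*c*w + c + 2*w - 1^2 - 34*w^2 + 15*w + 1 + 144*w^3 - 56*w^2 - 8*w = -8*c^3 - 9*c^2 - c + 144*w^3 + w^2*(-610*c - 90) + w*(138*c^2 + 91*c + 9)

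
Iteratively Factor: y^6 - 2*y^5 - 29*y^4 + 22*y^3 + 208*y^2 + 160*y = (y + 1)*(y^5 - 3*y^4 - 26*y^3 + 48*y^2 + 160*y) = (y - 5)*(y + 1)*(y^4 + 2*y^3 - 16*y^2 - 32*y) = (y - 5)*(y - 4)*(y + 1)*(y^3 + 6*y^2 + 8*y) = (y - 5)*(y - 4)*(y + 1)*(y + 4)*(y^2 + 2*y) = y*(y - 5)*(y - 4)*(y + 1)*(y + 4)*(y + 2)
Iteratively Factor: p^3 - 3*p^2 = (p)*(p^2 - 3*p) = p*(p - 3)*(p)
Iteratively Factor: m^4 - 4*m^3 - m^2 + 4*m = (m)*(m^3 - 4*m^2 - m + 4) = m*(m - 1)*(m^2 - 3*m - 4) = m*(m - 4)*(m - 1)*(m + 1)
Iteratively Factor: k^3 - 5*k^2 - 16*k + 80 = (k - 4)*(k^2 - k - 20) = (k - 4)*(k + 4)*(k - 5)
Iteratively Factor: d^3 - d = (d + 1)*(d^2 - d) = (d - 1)*(d + 1)*(d)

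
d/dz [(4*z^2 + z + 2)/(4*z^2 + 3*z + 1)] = (8*z^2 - 8*z - 5)/(16*z^4 + 24*z^3 + 17*z^2 + 6*z + 1)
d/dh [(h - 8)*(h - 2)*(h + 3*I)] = 3*h^2 + h*(-20 + 6*I) + 16 - 30*I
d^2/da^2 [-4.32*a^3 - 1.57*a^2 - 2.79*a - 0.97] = -25.92*a - 3.14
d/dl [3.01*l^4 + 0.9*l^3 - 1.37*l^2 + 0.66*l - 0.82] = 12.04*l^3 + 2.7*l^2 - 2.74*l + 0.66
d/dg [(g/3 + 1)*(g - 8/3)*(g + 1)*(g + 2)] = 4*g^3/3 + 10*g^2/3 - 10*g/3 - 70/9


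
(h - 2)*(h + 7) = h^2 + 5*h - 14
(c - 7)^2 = c^2 - 14*c + 49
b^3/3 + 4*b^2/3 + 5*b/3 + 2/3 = (b/3 + 1/3)*(b + 1)*(b + 2)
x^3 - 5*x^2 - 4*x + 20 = (x - 5)*(x - 2)*(x + 2)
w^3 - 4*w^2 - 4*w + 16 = (w - 4)*(w - 2)*(w + 2)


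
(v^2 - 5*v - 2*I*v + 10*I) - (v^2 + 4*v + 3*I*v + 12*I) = -9*v - 5*I*v - 2*I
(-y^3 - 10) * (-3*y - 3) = 3*y^4 + 3*y^3 + 30*y + 30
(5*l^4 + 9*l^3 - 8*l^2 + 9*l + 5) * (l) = 5*l^5 + 9*l^4 - 8*l^3 + 9*l^2 + 5*l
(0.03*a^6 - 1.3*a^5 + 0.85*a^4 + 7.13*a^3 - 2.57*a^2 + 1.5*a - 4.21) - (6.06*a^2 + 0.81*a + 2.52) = 0.03*a^6 - 1.3*a^5 + 0.85*a^4 + 7.13*a^3 - 8.63*a^2 + 0.69*a - 6.73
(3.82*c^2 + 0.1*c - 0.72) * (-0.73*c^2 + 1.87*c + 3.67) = -2.7886*c^4 + 7.0704*c^3 + 14.732*c^2 - 0.9794*c - 2.6424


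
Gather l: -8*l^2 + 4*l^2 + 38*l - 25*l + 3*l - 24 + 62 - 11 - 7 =-4*l^2 + 16*l + 20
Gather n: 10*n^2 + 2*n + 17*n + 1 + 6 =10*n^2 + 19*n + 7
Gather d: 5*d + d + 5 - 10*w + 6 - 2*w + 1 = 6*d - 12*w + 12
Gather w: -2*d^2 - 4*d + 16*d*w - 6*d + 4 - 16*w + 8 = -2*d^2 - 10*d + w*(16*d - 16) + 12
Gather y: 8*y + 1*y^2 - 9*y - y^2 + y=0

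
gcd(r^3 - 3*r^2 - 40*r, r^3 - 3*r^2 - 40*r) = r^3 - 3*r^2 - 40*r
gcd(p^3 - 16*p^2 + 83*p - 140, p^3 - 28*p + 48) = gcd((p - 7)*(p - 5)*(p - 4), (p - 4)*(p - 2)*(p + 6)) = p - 4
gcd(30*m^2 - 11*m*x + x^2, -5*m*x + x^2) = -5*m + x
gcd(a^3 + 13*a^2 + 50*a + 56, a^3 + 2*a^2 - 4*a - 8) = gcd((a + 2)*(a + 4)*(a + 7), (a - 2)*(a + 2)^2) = a + 2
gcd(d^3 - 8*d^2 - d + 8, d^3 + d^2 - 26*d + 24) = d - 1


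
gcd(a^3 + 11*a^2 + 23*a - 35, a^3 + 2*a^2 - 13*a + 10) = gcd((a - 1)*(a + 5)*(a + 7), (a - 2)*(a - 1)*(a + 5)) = a^2 + 4*a - 5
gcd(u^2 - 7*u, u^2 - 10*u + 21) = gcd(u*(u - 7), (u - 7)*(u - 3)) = u - 7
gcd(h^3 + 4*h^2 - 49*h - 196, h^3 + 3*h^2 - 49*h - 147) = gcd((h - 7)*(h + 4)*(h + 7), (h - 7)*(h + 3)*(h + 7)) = h^2 - 49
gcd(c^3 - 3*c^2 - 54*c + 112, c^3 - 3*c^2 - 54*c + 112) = c^3 - 3*c^2 - 54*c + 112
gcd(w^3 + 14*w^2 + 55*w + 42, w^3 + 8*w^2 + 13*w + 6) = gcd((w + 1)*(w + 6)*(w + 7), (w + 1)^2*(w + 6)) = w^2 + 7*w + 6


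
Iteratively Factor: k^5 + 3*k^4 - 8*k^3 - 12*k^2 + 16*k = (k)*(k^4 + 3*k^3 - 8*k^2 - 12*k + 16) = k*(k - 1)*(k^3 + 4*k^2 - 4*k - 16) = k*(k - 2)*(k - 1)*(k^2 + 6*k + 8) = k*(k - 2)*(k - 1)*(k + 2)*(k + 4)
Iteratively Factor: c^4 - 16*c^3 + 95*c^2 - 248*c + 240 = (c - 4)*(c^3 - 12*c^2 + 47*c - 60) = (c - 5)*(c - 4)*(c^2 - 7*c + 12) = (c - 5)*(c - 4)*(c - 3)*(c - 4)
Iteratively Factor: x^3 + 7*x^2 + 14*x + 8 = (x + 4)*(x^2 + 3*x + 2) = (x + 2)*(x + 4)*(x + 1)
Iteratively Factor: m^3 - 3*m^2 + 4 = (m + 1)*(m^2 - 4*m + 4) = (m - 2)*(m + 1)*(m - 2)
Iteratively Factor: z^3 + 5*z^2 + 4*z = (z + 1)*(z^2 + 4*z) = (z + 1)*(z + 4)*(z)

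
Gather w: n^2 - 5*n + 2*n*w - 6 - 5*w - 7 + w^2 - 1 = n^2 - 5*n + w^2 + w*(2*n - 5) - 14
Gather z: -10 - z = -z - 10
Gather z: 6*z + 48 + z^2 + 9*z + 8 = z^2 + 15*z + 56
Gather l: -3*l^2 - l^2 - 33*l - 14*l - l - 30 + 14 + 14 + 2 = -4*l^2 - 48*l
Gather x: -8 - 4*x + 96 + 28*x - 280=24*x - 192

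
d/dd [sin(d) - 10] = cos(d)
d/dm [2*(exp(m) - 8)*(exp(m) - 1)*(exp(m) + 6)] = (6*exp(2*m) - 12*exp(m) - 92)*exp(m)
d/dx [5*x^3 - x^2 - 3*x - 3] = 15*x^2 - 2*x - 3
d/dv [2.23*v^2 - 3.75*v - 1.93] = 4.46*v - 3.75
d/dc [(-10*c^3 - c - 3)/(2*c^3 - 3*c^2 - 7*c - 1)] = (30*c^4 + 144*c^3 + 45*c^2 - 18*c - 20)/(4*c^6 - 12*c^5 - 19*c^4 + 38*c^3 + 55*c^2 + 14*c + 1)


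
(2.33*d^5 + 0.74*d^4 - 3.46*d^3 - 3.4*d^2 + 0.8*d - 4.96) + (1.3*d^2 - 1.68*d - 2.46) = 2.33*d^5 + 0.74*d^4 - 3.46*d^3 - 2.1*d^2 - 0.88*d - 7.42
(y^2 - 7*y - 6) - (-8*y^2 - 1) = 9*y^2 - 7*y - 5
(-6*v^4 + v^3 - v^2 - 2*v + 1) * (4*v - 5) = -24*v^5 + 34*v^4 - 9*v^3 - 3*v^2 + 14*v - 5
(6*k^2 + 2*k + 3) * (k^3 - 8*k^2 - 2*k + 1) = 6*k^5 - 46*k^4 - 25*k^3 - 22*k^2 - 4*k + 3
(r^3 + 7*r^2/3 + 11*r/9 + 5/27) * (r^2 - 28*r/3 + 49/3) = r^5 - 7*r^4 - 38*r^3/9 + 242*r^2/9 + 1477*r/81 + 245/81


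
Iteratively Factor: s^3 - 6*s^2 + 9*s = (s)*(s^2 - 6*s + 9) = s*(s - 3)*(s - 3)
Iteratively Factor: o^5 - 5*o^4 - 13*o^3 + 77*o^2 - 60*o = (o)*(o^4 - 5*o^3 - 13*o^2 + 77*o - 60) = o*(o - 5)*(o^3 - 13*o + 12) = o*(o - 5)*(o - 3)*(o^2 + 3*o - 4) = o*(o - 5)*(o - 3)*(o - 1)*(o + 4)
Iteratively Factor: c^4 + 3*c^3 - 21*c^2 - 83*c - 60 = (c + 1)*(c^3 + 2*c^2 - 23*c - 60) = (c + 1)*(c + 4)*(c^2 - 2*c - 15) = (c + 1)*(c + 3)*(c + 4)*(c - 5)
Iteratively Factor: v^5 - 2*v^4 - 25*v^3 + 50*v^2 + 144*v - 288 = (v - 4)*(v^4 + 2*v^3 - 17*v^2 - 18*v + 72) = (v - 4)*(v + 3)*(v^3 - v^2 - 14*v + 24) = (v - 4)*(v + 3)*(v + 4)*(v^2 - 5*v + 6) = (v - 4)*(v - 2)*(v + 3)*(v + 4)*(v - 3)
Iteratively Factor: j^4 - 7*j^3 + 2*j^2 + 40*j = (j)*(j^3 - 7*j^2 + 2*j + 40) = j*(j - 5)*(j^2 - 2*j - 8) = j*(j - 5)*(j + 2)*(j - 4)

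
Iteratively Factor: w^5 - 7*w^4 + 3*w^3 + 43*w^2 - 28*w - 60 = (w - 2)*(w^4 - 5*w^3 - 7*w^2 + 29*w + 30) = (w - 5)*(w - 2)*(w^3 - 7*w - 6) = (w - 5)*(w - 2)*(w + 1)*(w^2 - w - 6) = (w - 5)*(w - 2)*(w + 1)*(w + 2)*(w - 3)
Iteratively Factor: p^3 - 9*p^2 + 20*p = (p - 4)*(p^2 - 5*p) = p*(p - 4)*(p - 5)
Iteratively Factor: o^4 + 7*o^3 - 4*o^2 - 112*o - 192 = (o + 4)*(o^3 + 3*o^2 - 16*o - 48) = (o + 3)*(o + 4)*(o^2 - 16) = (o + 3)*(o + 4)^2*(o - 4)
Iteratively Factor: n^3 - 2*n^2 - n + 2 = (n + 1)*(n^2 - 3*n + 2) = (n - 2)*(n + 1)*(n - 1)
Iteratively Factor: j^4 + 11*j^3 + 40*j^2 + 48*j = (j)*(j^3 + 11*j^2 + 40*j + 48) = j*(j + 4)*(j^2 + 7*j + 12) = j*(j + 4)^2*(j + 3)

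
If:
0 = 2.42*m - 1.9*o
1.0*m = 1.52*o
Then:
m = 0.00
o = 0.00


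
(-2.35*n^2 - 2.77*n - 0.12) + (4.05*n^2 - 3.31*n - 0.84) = 1.7*n^2 - 6.08*n - 0.96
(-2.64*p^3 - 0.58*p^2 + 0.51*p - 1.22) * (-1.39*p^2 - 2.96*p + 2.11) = 3.6696*p^5 + 8.6206*p^4 - 4.5625*p^3 - 1.0376*p^2 + 4.6873*p - 2.5742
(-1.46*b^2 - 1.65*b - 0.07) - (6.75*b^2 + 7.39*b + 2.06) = -8.21*b^2 - 9.04*b - 2.13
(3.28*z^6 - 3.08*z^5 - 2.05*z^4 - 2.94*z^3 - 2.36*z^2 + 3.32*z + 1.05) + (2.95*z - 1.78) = 3.28*z^6 - 3.08*z^5 - 2.05*z^4 - 2.94*z^3 - 2.36*z^2 + 6.27*z - 0.73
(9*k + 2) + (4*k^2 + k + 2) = 4*k^2 + 10*k + 4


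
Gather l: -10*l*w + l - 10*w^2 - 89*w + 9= l*(1 - 10*w) - 10*w^2 - 89*w + 9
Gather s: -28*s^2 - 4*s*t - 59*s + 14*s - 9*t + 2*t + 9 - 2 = -28*s^2 + s*(-4*t - 45) - 7*t + 7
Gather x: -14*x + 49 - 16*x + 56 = 105 - 30*x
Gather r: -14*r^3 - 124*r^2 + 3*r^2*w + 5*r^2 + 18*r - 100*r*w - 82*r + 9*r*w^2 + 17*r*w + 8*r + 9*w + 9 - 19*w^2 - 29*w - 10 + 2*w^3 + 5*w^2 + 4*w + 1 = -14*r^3 + r^2*(3*w - 119) + r*(9*w^2 - 83*w - 56) + 2*w^3 - 14*w^2 - 16*w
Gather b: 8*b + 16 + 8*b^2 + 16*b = 8*b^2 + 24*b + 16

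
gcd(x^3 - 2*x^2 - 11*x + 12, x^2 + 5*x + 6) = x + 3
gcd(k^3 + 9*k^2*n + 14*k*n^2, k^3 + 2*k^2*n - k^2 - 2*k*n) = k^2 + 2*k*n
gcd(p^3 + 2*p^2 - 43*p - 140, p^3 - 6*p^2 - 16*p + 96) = p + 4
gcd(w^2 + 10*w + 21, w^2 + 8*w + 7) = w + 7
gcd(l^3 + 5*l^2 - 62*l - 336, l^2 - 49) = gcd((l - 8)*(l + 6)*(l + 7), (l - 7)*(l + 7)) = l + 7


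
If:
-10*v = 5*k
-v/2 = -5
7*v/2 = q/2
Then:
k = -20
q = 70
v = 10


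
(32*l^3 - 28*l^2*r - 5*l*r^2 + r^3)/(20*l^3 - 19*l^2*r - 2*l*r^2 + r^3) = (-8*l + r)/(-5*l + r)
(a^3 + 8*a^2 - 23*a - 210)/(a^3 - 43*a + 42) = (a^2 + a - 30)/(a^2 - 7*a + 6)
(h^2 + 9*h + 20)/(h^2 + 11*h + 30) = (h + 4)/(h + 6)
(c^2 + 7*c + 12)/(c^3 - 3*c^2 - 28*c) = (c + 3)/(c*(c - 7))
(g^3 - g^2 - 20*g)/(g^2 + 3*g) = (g^2 - g - 20)/(g + 3)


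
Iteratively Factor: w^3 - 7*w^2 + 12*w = (w - 4)*(w^2 - 3*w) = (w - 4)*(w - 3)*(w)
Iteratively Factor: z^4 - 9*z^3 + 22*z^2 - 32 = (z - 2)*(z^3 - 7*z^2 + 8*z + 16) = (z - 4)*(z - 2)*(z^2 - 3*z - 4) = (z - 4)*(z - 2)*(z + 1)*(z - 4)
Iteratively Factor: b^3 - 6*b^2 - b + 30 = (b + 2)*(b^2 - 8*b + 15) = (b - 5)*(b + 2)*(b - 3)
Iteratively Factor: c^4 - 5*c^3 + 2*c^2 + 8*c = (c - 2)*(c^3 - 3*c^2 - 4*c) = (c - 4)*(c - 2)*(c^2 + c) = c*(c - 4)*(c - 2)*(c + 1)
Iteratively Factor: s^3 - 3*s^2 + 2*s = (s - 2)*(s^2 - s) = s*(s - 2)*(s - 1)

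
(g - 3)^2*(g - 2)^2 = g^4 - 10*g^3 + 37*g^2 - 60*g + 36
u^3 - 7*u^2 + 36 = (u - 6)*(u - 3)*(u + 2)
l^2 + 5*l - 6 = (l - 1)*(l + 6)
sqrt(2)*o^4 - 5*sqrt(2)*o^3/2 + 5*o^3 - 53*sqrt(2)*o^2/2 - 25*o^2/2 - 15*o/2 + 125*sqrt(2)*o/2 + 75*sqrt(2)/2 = (o - 3)*(o - 5*sqrt(2)/2)*(o + 5*sqrt(2))*(sqrt(2)*o + sqrt(2)/2)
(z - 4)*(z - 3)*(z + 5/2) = z^3 - 9*z^2/2 - 11*z/2 + 30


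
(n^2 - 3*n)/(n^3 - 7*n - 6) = n/(n^2 + 3*n + 2)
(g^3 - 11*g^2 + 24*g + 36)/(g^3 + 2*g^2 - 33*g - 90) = (g^2 - 5*g - 6)/(g^2 + 8*g + 15)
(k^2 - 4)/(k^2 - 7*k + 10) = (k + 2)/(k - 5)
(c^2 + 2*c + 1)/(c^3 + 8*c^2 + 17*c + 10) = (c + 1)/(c^2 + 7*c + 10)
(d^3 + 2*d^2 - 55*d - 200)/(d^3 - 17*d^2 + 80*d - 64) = (d^2 + 10*d + 25)/(d^2 - 9*d + 8)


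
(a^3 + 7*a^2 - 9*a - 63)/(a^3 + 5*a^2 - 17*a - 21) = (a + 3)/(a + 1)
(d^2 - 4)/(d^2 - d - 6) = (d - 2)/(d - 3)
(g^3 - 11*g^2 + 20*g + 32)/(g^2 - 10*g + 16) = (g^2 - 3*g - 4)/(g - 2)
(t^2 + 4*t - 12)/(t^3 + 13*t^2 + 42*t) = (t - 2)/(t*(t + 7))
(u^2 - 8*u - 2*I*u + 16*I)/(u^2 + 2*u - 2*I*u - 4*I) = (u - 8)/(u + 2)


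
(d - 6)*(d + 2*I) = d^2 - 6*d + 2*I*d - 12*I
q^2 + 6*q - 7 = (q - 1)*(q + 7)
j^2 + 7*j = j*(j + 7)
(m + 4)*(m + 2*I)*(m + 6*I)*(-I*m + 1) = -I*m^4 + 9*m^3 - 4*I*m^3 + 36*m^2 + 20*I*m^2 - 12*m + 80*I*m - 48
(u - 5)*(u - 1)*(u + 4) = u^3 - 2*u^2 - 19*u + 20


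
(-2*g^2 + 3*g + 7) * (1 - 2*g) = 4*g^3 - 8*g^2 - 11*g + 7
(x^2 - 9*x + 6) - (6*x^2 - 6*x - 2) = -5*x^2 - 3*x + 8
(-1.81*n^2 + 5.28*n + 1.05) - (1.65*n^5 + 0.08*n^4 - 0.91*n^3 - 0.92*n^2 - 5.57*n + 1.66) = -1.65*n^5 - 0.08*n^4 + 0.91*n^3 - 0.89*n^2 + 10.85*n - 0.61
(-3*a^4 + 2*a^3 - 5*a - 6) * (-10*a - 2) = 30*a^5 - 14*a^4 - 4*a^3 + 50*a^2 + 70*a + 12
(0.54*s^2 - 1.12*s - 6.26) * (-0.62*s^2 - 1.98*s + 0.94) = -0.3348*s^4 - 0.3748*s^3 + 6.6064*s^2 + 11.342*s - 5.8844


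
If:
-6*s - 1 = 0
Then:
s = -1/6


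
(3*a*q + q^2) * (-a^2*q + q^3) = -3*a^3*q^2 - a^2*q^3 + 3*a*q^4 + q^5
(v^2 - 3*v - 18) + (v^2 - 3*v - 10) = 2*v^2 - 6*v - 28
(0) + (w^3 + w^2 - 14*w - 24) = w^3 + w^2 - 14*w - 24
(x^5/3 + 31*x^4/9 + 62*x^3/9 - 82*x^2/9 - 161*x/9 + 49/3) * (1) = x^5/3 + 31*x^4/9 + 62*x^3/9 - 82*x^2/9 - 161*x/9 + 49/3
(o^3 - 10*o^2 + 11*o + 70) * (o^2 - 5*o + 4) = o^5 - 15*o^4 + 65*o^3 - 25*o^2 - 306*o + 280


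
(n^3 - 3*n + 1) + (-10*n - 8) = n^3 - 13*n - 7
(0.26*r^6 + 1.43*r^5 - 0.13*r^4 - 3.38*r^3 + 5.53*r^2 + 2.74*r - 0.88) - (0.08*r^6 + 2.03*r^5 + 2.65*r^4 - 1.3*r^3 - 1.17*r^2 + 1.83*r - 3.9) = 0.18*r^6 - 0.6*r^5 - 2.78*r^4 - 2.08*r^3 + 6.7*r^2 + 0.91*r + 3.02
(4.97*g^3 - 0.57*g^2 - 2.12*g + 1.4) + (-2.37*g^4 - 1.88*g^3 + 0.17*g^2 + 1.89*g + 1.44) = -2.37*g^4 + 3.09*g^3 - 0.4*g^2 - 0.23*g + 2.84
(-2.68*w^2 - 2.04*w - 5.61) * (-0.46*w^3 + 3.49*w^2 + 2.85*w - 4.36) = 1.2328*w^5 - 8.4148*w^4 - 12.177*w^3 - 13.7081*w^2 - 7.0941*w + 24.4596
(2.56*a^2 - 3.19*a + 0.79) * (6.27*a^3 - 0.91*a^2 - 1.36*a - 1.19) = 16.0512*a^5 - 22.3309*a^4 + 4.3746*a^3 + 0.5731*a^2 + 2.7217*a - 0.9401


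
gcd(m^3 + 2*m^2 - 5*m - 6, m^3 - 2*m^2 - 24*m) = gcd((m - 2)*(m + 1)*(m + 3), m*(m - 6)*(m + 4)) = 1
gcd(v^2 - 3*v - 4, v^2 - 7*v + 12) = v - 4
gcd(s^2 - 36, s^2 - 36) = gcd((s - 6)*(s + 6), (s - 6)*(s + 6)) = s^2 - 36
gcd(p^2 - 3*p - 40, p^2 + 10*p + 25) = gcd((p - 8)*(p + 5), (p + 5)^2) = p + 5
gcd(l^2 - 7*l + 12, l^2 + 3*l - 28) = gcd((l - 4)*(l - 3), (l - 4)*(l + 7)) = l - 4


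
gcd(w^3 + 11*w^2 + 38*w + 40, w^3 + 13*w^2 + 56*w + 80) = w^2 + 9*w + 20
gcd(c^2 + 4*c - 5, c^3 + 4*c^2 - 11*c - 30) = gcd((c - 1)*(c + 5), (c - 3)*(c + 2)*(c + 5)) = c + 5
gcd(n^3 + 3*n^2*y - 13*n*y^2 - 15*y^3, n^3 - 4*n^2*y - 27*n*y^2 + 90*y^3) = -n^2 - 2*n*y + 15*y^2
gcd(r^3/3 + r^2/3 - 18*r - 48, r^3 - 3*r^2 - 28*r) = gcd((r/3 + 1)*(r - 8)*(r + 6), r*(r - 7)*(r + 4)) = 1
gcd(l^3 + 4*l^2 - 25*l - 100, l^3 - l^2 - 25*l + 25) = l^2 - 25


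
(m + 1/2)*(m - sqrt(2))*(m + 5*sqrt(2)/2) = m^3 + m^2/2 + 3*sqrt(2)*m^2/2 - 5*m + 3*sqrt(2)*m/4 - 5/2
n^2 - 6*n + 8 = (n - 4)*(n - 2)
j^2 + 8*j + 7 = (j + 1)*(j + 7)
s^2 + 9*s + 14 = (s + 2)*(s + 7)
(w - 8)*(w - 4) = w^2 - 12*w + 32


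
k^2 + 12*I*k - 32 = (k + 4*I)*(k + 8*I)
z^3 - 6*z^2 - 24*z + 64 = (z - 8)*(z - 2)*(z + 4)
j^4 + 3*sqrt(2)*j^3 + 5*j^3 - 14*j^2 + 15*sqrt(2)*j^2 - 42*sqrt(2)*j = j*(j - 2)*(j + 7)*(j + 3*sqrt(2))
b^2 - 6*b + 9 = (b - 3)^2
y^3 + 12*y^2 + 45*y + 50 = (y + 2)*(y + 5)^2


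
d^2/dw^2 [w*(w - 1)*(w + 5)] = 6*w + 8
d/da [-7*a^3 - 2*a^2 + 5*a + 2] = -21*a^2 - 4*a + 5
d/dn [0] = 0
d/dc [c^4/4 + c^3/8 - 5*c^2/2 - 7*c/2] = c^3 + 3*c^2/8 - 5*c - 7/2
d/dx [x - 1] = 1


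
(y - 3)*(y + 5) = y^2 + 2*y - 15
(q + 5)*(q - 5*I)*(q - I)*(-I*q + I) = -I*q^4 - 6*q^3 - 4*I*q^3 - 24*q^2 + 10*I*q^2 + 30*q + 20*I*q - 25*I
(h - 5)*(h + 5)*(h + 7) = h^3 + 7*h^2 - 25*h - 175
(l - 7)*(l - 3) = l^2 - 10*l + 21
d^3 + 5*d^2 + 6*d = d*(d + 2)*(d + 3)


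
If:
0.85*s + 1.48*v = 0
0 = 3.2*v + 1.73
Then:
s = 0.94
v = -0.54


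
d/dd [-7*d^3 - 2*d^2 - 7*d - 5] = -21*d^2 - 4*d - 7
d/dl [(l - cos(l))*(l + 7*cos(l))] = -6*l*sin(l) + 2*l + 7*sin(2*l) + 6*cos(l)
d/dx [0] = 0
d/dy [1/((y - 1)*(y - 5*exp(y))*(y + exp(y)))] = (-(y - 1)*(y - 5*exp(y))*(exp(y) + 1) + (y - 1)*(y + exp(y))*(5*exp(y) - 1) - (y - 5*exp(y))*(y + exp(y)))/((y - 1)^2*(y - 5*exp(y))^2*(y + exp(y))^2)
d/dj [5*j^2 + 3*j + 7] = 10*j + 3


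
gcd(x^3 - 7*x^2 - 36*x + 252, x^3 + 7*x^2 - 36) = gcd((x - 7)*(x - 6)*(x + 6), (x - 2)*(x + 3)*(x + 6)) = x + 6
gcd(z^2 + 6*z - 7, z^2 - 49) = z + 7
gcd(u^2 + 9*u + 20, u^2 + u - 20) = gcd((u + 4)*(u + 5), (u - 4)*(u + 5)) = u + 5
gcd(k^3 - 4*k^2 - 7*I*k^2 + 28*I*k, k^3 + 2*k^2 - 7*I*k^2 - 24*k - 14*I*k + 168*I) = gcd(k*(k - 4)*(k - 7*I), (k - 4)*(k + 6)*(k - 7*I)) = k^2 + k*(-4 - 7*I) + 28*I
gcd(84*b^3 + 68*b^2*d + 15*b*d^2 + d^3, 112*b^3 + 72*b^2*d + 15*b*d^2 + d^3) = 7*b + d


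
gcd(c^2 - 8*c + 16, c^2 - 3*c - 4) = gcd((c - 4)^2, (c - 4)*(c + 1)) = c - 4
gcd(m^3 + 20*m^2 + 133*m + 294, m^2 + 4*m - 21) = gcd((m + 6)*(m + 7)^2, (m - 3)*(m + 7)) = m + 7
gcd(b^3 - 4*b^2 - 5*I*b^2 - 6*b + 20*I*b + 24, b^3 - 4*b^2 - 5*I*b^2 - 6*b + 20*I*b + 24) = b^3 + b^2*(-4 - 5*I) + b*(-6 + 20*I) + 24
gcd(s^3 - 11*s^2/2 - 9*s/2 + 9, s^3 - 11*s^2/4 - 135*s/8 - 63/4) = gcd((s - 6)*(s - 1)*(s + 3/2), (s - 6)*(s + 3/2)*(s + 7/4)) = s^2 - 9*s/2 - 9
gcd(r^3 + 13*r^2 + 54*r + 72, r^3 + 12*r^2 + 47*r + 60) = r^2 + 7*r + 12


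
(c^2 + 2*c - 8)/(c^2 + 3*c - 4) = (c - 2)/(c - 1)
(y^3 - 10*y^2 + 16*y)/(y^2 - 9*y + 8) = y*(y - 2)/(y - 1)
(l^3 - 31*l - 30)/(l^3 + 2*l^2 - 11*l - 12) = (l^2 - l - 30)/(l^2 + l - 12)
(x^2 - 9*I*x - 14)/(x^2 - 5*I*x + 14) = (x - 2*I)/(x + 2*I)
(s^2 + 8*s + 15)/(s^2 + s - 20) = (s + 3)/(s - 4)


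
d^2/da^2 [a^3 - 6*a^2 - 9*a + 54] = 6*a - 12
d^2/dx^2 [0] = 0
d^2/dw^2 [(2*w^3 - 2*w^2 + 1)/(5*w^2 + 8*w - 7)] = 2*(278*w^3 - 471*w^2 + 414*w + 1)/(125*w^6 + 600*w^5 + 435*w^4 - 1168*w^3 - 609*w^2 + 1176*w - 343)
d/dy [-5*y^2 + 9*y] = 9 - 10*y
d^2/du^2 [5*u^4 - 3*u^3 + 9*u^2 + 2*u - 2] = 60*u^2 - 18*u + 18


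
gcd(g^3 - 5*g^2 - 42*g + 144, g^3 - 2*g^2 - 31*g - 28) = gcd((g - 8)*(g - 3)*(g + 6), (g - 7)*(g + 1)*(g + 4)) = 1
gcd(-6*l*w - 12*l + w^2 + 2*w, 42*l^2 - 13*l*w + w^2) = -6*l + w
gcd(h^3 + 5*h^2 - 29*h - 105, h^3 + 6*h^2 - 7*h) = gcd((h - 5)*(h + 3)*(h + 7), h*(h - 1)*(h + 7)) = h + 7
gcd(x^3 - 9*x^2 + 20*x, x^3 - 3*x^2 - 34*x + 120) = x^2 - 9*x + 20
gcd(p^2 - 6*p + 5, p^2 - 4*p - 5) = p - 5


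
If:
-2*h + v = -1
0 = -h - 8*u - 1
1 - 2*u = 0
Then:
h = -5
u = 1/2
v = -11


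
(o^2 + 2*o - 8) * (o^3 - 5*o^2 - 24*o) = o^5 - 3*o^4 - 42*o^3 - 8*o^2 + 192*o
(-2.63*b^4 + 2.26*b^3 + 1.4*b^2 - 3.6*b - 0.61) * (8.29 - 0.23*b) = 0.6049*b^5 - 22.3225*b^4 + 18.4134*b^3 + 12.434*b^2 - 29.7037*b - 5.0569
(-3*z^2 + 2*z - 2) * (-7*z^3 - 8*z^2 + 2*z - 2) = 21*z^5 + 10*z^4 - 8*z^3 + 26*z^2 - 8*z + 4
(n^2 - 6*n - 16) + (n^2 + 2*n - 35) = 2*n^2 - 4*n - 51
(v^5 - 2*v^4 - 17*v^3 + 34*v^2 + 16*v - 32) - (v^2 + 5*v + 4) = v^5 - 2*v^4 - 17*v^3 + 33*v^2 + 11*v - 36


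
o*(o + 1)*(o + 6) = o^3 + 7*o^2 + 6*o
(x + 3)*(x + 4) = x^2 + 7*x + 12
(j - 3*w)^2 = j^2 - 6*j*w + 9*w^2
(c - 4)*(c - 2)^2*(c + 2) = c^4 - 6*c^3 + 4*c^2 + 24*c - 32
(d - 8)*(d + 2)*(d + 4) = d^3 - 2*d^2 - 40*d - 64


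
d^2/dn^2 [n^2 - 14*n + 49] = 2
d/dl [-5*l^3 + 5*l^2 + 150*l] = -15*l^2 + 10*l + 150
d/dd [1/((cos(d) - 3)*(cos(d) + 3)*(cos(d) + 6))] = (-3*sin(d)^2 + 12*cos(d) - 6)*sin(d)/((cos(d) - 3)^2*(cos(d) + 3)^2*(cos(d) + 6)^2)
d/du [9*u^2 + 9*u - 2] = 18*u + 9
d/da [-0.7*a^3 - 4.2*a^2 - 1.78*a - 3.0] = -2.1*a^2 - 8.4*a - 1.78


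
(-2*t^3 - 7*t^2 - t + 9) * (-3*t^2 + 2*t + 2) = 6*t^5 + 17*t^4 - 15*t^3 - 43*t^2 + 16*t + 18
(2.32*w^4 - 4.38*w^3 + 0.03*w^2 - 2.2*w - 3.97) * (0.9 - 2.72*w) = -6.3104*w^5 + 14.0016*w^4 - 4.0236*w^3 + 6.011*w^2 + 8.8184*w - 3.573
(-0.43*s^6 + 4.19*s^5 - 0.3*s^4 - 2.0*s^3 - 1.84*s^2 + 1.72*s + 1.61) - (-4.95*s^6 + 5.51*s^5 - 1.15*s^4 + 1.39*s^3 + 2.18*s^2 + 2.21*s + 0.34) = 4.52*s^6 - 1.32*s^5 + 0.85*s^4 - 3.39*s^3 - 4.02*s^2 - 0.49*s + 1.27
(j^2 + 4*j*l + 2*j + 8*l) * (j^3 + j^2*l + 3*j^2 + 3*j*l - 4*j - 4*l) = j^5 + 5*j^4*l + 5*j^4 + 4*j^3*l^2 + 25*j^3*l + 2*j^3 + 20*j^2*l^2 + 10*j^2*l - 8*j^2 + 8*j*l^2 - 40*j*l - 32*l^2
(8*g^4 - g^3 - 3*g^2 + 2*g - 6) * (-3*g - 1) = -24*g^5 - 5*g^4 + 10*g^3 - 3*g^2 + 16*g + 6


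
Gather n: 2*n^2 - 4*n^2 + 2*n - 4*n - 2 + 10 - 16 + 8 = -2*n^2 - 2*n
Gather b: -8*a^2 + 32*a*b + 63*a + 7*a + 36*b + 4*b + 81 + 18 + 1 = -8*a^2 + 70*a + b*(32*a + 40) + 100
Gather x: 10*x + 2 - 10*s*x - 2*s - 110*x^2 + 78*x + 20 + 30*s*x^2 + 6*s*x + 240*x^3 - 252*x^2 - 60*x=-2*s + 240*x^3 + x^2*(30*s - 362) + x*(28 - 4*s) + 22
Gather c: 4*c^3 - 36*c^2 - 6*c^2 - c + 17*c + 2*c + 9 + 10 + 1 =4*c^3 - 42*c^2 + 18*c + 20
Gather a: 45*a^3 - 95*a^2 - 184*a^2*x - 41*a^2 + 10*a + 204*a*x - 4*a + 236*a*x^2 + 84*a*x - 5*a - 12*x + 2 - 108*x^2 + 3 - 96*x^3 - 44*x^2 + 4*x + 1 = 45*a^3 + a^2*(-184*x - 136) + a*(236*x^2 + 288*x + 1) - 96*x^3 - 152*x^2 - 8*x + 6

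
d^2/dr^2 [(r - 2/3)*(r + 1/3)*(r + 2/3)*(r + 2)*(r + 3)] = 20*r^3 + 64*r^2 + 130*r/3 - 20/27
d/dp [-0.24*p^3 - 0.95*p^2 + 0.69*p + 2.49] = -0.72*p^2 - 1.9*p + 0.69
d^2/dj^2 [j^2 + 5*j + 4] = 2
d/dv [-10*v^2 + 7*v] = 7 - 20*v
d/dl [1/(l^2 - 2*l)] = 2*(1 - l)/(l^2*(l - 2)^2)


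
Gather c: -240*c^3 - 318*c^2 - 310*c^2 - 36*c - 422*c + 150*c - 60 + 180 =-240*c^3 - 628*c^2 - 308*c + 120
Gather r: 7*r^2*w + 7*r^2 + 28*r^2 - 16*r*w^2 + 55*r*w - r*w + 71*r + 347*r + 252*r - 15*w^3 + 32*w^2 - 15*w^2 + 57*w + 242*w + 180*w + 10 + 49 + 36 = r^2*(7*w + 35) + r*(-16*w^2 + 54*w + 670) - 15*w^3 + 17*w^2 + 479*w + 95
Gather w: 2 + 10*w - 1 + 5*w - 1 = 15*w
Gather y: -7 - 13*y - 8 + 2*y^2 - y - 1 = 2*y^2 - 14*y - 16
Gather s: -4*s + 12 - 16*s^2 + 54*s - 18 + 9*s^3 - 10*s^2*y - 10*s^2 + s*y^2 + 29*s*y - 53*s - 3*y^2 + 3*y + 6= 9*s^3 + s^2*(-10*y - 26) + s*(y^2 + 29*y - 3) - 3*y^2 + 3*y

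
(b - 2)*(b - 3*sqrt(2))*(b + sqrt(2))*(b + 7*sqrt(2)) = b^4 - 2*b^3 + 5*sqrt(2)*b^3 - 34*b^2 - 10*sqrt(2)*b^2 - 42*sqrt(2)*b + 68*b + 84*sqrt(2)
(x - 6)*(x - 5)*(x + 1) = x^3 - 10*x^2 + 19*x + 30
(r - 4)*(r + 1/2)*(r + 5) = r^3 + 3*r^2/2 - 39*r/2 - 10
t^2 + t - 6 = (t - 2)*(t + 3)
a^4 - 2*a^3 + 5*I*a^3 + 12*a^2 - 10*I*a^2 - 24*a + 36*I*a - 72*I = (a - 2)*(a - 3*I)*(a + 2*I)*(a + 6*I)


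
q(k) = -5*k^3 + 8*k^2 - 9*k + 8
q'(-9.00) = -1368.00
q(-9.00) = 4382.00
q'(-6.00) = -645.00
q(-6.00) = 1430.00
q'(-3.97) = -308.93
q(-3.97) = 482.67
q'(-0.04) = -9.66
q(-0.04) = 8.37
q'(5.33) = -349.85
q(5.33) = -569.80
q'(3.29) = -118.72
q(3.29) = -113.07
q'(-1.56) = -70.46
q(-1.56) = 60.49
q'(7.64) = -762.30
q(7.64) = -1823.52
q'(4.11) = -196.62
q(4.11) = -240.99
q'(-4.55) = -392.34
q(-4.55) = 685.55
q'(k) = -15*k^2 + 16*k - 9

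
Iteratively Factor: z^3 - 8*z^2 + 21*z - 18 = (z - 3)*(z^2 - 5*z + 6) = (z - 3)*(z - 2)*(z - 3)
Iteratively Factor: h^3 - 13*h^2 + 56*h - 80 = (h - 4)*(h^2 - 9*h + 20) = (h - 4)^2*(h - 5)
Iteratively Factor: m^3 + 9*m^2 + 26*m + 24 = (m + 3)*(m^2 + 6*m + 8) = (m + 2)*(m + 3)*(m + 4)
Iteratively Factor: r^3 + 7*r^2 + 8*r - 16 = (r - 1)*(r^2 + 8*r + 16) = (r - 1)*(r + 4)*(r + 4)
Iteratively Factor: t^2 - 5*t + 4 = (t - 4)*(t - 1)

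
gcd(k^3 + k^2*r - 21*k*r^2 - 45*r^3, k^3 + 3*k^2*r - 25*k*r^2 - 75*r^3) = -k^2 + 2*k*r + 15*r^2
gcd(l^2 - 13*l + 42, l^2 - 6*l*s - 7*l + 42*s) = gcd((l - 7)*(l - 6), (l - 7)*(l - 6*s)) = l - 7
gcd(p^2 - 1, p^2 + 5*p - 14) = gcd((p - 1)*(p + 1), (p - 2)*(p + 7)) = 1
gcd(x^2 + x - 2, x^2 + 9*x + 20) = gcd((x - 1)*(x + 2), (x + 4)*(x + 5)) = 1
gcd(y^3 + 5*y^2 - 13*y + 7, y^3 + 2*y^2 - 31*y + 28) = y^2 + 6*y - 7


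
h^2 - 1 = (h - 1)*(h + 1)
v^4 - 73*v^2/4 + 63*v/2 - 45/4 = (v - 3)*(v - 3/2)*(v - 1/2)*(v + 5)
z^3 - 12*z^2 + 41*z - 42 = (z - 7)*(z - 3)*(z - 2)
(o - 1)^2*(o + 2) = o^3 - 3*o + 2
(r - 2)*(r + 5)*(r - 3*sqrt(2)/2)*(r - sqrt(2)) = r^4 - 5*sqrt(2)*r^3/2 + 3*r^3 - 15*sqrt(2)*r^2/2 - 7*r^2 + 9*r + 25*sqrt(2)*r - 30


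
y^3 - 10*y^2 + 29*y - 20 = (y - 5)*(y - 4)*(y - 1)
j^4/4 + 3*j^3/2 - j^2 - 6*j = j*(j/4 + 1/2)*(j - 2)*(j + 6)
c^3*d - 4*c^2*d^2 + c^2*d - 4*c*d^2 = c*(c - 4*d)*(c*d + d)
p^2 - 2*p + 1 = (p - 1)^2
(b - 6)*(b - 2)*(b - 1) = b^3 - 9*b^2 + 20*b - 12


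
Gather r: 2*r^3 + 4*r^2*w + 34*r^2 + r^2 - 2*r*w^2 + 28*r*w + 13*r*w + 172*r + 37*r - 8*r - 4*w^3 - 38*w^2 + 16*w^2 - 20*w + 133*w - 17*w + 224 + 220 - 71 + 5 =2*r^3 + r^2*(4*w + 35) + r*(-2*w^2 + 41*w + 201) - 4*w^3 - 22*w^2 + 96*w + 378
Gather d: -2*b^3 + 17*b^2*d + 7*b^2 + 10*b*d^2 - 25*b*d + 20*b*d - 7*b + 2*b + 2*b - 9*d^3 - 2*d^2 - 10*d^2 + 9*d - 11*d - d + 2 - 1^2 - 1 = -2*b^3 + 7*b^2 - 3*b - 9*d^3 + d^2*(10*b - 12) + d*(17*b^2 - 5*b - 3)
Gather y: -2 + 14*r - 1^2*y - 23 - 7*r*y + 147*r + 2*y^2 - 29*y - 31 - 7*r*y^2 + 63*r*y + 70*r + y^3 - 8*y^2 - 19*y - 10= 231*r + y^3 + y^2*(-7*r - 6) + y*(56*r - 49) - 66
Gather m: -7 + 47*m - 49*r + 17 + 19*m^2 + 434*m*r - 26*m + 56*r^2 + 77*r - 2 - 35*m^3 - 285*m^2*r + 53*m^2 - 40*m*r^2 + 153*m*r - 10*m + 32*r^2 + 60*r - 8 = -35*m^3 + m^2*(72 - 285*r) + m*(-40*r^2 + 587*r + 11) + 88*r^2 + 88*r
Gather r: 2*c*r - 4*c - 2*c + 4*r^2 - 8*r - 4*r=-6*c + 4*r^2 + r*(2*c - 12)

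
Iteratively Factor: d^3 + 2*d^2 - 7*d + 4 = (d + 4)*(d^2 - 2*d + 1) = (d - 1)*(d + 4)*(d - 1)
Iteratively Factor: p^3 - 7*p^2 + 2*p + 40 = (p - 4)*(p^2 - 3*p - 10) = (p - 5)*(p - 4)*(p + 2)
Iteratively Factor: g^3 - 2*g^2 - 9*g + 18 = (g - 3)*(g^2 + g - 6) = (g - 3)*(g - 2)*(g + 3)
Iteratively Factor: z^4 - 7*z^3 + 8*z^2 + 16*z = (z - 4)*(z^3 - 3*z^2 - 4*z) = (z - 4)*(z + 1)*(z^2 - 4*z) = (z - 4)^2*(z + 1)*(z)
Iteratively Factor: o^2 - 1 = (o - 1)*(o + 1)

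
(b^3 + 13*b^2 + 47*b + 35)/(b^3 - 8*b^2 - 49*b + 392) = (b^2 + 6*b + 5)/(b^2 - 15*b + 56)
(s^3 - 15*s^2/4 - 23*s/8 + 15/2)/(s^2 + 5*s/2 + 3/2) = (s^2 - 21*s/4 + 5)/(s + 1)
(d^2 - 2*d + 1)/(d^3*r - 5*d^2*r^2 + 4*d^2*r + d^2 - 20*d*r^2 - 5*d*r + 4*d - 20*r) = (d^2 - 2*d + 1)/(d^3*r - 5*d^2*r^2 + 4*d^2*r + d^2 - 20*d*r^2 - 5*d*r + 4*d - 20*r)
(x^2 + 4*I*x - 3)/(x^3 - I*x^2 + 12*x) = (x + I)/(x*(x - 4*I))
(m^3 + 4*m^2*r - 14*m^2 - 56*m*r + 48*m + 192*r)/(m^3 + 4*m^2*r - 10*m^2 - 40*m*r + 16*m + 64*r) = (m - 6)/(m - 2)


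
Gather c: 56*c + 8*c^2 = 8*c^2 + 56*c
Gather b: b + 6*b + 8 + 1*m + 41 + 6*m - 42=7*b + 7*m + 7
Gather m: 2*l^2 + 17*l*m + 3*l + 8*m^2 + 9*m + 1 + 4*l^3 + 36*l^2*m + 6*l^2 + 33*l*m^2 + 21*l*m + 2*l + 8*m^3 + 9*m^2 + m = 4*l^3 + 8*l^2 + 5*l + 8*m^3 + m^2*(33*l + 17) + m*(36*l^2 + 38*l + 10) + 1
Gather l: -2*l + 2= 2 - 2*l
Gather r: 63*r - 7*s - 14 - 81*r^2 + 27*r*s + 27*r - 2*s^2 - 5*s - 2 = -81*r^2 + r*(27*s + 90) - 2*s^2 - 12*s - 16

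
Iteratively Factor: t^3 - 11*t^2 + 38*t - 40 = (t - 4)*(t^2 - 7*t + 10) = (t - 5)*(t - 4)*(t - 2)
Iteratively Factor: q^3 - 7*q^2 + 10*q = (q - 5)*(q^2 - 2*q) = q*(q - 5)*(q - 2)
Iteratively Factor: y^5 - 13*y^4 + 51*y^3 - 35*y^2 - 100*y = (y - 4)*(y^4 - 9*y^3 + 15*y^2 + 25*y) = (y - 4)*(y + 1)*(y^3 - 10*y^2 + 25*y) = (y - 5)*(y - 4)*(y + 1)*(y^2 - 5*y) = (y - 5)^2*(y - 4)*(y + 1)*(y)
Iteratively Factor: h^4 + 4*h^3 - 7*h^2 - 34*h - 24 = (h + 4)*(h^3 - 7*h - 6) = (h + 1)*(h + 4)*(h^2 - h - 6) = (h + 1)*(h + 2)*(h + 4)*(h - 3)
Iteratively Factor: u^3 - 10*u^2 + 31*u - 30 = (u - 2)*(u^2 - 8*u + 15) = (u - 3)*(u - 2)*(u - 5)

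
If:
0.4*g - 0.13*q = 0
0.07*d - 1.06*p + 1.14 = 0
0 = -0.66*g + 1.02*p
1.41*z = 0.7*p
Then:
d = 30.5020408163265*z - 16.2857142857143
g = 3.11298701298701*z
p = 2.01428571428571*z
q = 9.57842157842158*z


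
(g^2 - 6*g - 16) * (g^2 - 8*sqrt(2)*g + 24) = g^4 - 8*sqrt(2)*g^3 - 6*g^3 + 8*g^2 + 48*sqrt(2)*g^2 - 144*g + 128*sqrt(2)*g - 384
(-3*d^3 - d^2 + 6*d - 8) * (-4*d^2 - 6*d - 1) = 12*d^5 + 22*d^4 - 15*d^3 - 3*d^2 + 42*d + 8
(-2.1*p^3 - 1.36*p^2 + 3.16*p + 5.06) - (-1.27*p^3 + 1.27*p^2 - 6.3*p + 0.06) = -0.83*p^3 - 2.63*p^2 + 9.46*p + 5.0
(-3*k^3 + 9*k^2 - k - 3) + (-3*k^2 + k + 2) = -3*k^3 + 6*k^2 - 1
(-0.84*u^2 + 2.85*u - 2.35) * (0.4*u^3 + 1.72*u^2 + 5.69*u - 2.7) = -0.336*u^5 - 0.3048*u^4 - 0.8176*u^3 + 14.4425*u^2 - 21.0665*u + 6.345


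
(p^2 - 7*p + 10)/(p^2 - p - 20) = (p - 2)/(p + 4)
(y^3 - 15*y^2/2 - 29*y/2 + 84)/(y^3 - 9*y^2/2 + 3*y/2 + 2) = (2*y^3 - 15*y^2 - 29*y + 168)/(2*y^3 - 9*y^2 + 3*y + 4)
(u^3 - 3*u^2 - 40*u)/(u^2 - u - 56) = u*(u + 5)/(u + 7)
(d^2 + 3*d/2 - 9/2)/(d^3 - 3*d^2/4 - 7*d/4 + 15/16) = 8*(d + 3)/(8*d^2 + 6*d - 5)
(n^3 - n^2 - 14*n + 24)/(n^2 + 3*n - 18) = (n^2 + 2*n - 8)/(n + 6)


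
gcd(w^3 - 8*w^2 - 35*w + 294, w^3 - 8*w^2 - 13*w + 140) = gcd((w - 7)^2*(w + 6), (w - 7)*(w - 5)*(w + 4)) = w - 7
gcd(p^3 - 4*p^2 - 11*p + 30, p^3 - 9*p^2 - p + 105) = p^2 - 2*p - 15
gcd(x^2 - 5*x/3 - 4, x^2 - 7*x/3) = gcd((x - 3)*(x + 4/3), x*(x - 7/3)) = 1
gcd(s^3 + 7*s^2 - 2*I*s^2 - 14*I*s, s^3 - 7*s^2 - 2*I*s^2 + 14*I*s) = s^2 - 2*I*s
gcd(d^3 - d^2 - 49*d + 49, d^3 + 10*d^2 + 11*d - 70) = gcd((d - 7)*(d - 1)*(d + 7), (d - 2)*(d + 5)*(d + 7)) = d + 7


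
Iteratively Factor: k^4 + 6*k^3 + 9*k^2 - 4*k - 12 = (k + 2)*(k^3 + 4*k^2 + k - 6) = (k - 1)*(k + 2)*(k^2 + 5*k + 6) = (k - 1)*(k + 2)*(k + 3)*(k + 2)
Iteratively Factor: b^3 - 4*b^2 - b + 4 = (b - 1)*(b^2 - 3*b - 4) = (b - 1)*(b + 1)*(b - 4)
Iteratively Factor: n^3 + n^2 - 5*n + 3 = (n - 1)*(n^2 + 2*n - 3) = (n - 1)*(n + 3)*(n - 1)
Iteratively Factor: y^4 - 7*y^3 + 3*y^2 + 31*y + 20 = (y - 4)*(y^3 - 3*y^2 - 9*y - 5) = (y - 4)*(y + 1)*(y^2 - 4*y - 5) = (y - 5)*(y - 4)*(y + 1)*(y + 1)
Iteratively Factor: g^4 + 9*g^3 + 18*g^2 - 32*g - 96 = (g + 4)*(g^3 + 5*g^2 - 2*g - 24) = (g + 4)^2*(g^2 + g - 6) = (g - 2)*(g + 4)^2*(g + 3)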